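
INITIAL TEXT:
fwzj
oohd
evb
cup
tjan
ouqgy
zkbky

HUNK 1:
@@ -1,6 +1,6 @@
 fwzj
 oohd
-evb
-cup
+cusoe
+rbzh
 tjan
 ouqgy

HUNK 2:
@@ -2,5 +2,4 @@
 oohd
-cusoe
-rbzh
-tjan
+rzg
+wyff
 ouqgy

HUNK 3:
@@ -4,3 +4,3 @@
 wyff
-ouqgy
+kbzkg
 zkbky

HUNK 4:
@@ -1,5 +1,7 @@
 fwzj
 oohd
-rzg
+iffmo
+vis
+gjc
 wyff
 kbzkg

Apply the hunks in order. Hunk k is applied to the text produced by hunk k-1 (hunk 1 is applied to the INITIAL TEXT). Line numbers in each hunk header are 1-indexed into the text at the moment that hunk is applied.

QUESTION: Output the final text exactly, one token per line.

Hunk 1: at line 1 remove [evb,cup] add [cusoe,rbzh] -> 7 lines: fwzj oohd cusoe rbzh tjan ouqgy zkbky
Hunk 2: at line 2 remove [cusoe,rbzh,tjan] add [rzg,wyff] -> 6 lines: fwzj oohd rzg wyff ouqgy zkbky
Hunk 3: at line 4 remove [ouqgy] add [kbzkg] -> 6 lines: fwzj oohd rzg wyff kbzkg zkbky
Hunk 4: at line 1 remove [rzg] add [iffmo,vis,gjc] -> 8 lines: fwzj oohd iffmo vis gjc wyff kbzkg zkbky

Answer: fwzj
oohd
iffmo
vis
gjc
wyff
kbzkg
zkbky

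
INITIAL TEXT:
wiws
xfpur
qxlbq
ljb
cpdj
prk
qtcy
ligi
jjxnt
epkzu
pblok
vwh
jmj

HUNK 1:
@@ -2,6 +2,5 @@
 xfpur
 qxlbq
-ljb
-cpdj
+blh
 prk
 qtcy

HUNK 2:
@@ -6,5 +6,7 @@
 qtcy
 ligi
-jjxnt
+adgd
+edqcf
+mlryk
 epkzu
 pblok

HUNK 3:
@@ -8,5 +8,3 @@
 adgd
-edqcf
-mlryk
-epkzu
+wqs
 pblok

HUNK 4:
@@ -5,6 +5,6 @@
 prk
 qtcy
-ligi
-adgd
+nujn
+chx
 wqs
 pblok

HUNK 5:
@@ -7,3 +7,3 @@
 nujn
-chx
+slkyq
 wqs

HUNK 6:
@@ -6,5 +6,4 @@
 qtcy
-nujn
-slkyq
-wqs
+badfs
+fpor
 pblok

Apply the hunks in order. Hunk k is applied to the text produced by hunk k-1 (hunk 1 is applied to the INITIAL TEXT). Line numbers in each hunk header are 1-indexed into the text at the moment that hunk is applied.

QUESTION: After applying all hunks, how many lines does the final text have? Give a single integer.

Answer: 11

Derivation:
Hunk 1: at line 2 remove [ljb,cpdj] add [blh] -> 12 lines: wiws xfpur qxlbq blh prk qtcy ligi jjxnt epkzu pblok vwh jmj
Hunk 2: at line 6 remove [jjxnt] add [adgd,edqcf,mlryk] -> 14 lines: wiws xfpur qxlbq blh prk qtcy ligi adgd edqcf mlryk epkzu pblok vwh jmj
Hunk 3: at line 8 remove [edqcf,mlryk,epkzu] add [wqs] -> 12 lines: wiws xfpur qxlbq blh prk qtcy ligi adgd wqs pblok vwh jmj
Hunk 4: at line 5 remove [ligi,adgd] add [nujn,chx] -> 12 lines: wiws xfpur qxlbq blh prk qtcy nujn chx wqs pblok vwh jmj
Hunk 5: at line 7 remove [chx] add [slkyq] -> 12 lines: wiws xfpur qxlbq blh prk qtcy nujn slkyq wqs pblok vwh jmj
Hunk 6: at line 6 remove [nujn,slkyq,wqs] add [badfs,fpor] -> 11 lines: wiws xfpur qxlbq blh prk qtcy badfs fpor pblok vwh jmj
Final line count: 11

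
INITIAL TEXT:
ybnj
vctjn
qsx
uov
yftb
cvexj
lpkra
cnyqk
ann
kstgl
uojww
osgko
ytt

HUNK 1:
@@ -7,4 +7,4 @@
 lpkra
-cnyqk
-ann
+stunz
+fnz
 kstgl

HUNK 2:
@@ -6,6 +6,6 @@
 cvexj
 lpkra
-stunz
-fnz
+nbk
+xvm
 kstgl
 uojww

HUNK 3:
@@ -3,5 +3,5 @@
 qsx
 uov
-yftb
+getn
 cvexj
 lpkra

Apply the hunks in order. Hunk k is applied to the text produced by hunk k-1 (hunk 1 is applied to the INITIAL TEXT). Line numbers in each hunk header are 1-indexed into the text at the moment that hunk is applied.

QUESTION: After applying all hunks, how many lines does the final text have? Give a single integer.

Hunk 1: at line 7 remove [cnyqk,ann] add [stunz,fnz] -> 13 lines: ybnj vctjn qsx uov yftb cvexj lpkra stunz fnz kstgl uojww osgko ytt
Hunk 2: at line 6 remove [stunz,fnz] add [nbk,xvm] -> 13 lines: ybnj vctjn qsx uov yftb cvexj lpkra nbk xvm kstgl uojww osgko ytt
Hunk 3: at line 3 remove [yftb] add [getn] -> 13 lines: ybnj vctjn qsx uov getn cvexj lpkra nbk xvm kstgl uojww osgko ytt
Final line count: 13

Answer: 13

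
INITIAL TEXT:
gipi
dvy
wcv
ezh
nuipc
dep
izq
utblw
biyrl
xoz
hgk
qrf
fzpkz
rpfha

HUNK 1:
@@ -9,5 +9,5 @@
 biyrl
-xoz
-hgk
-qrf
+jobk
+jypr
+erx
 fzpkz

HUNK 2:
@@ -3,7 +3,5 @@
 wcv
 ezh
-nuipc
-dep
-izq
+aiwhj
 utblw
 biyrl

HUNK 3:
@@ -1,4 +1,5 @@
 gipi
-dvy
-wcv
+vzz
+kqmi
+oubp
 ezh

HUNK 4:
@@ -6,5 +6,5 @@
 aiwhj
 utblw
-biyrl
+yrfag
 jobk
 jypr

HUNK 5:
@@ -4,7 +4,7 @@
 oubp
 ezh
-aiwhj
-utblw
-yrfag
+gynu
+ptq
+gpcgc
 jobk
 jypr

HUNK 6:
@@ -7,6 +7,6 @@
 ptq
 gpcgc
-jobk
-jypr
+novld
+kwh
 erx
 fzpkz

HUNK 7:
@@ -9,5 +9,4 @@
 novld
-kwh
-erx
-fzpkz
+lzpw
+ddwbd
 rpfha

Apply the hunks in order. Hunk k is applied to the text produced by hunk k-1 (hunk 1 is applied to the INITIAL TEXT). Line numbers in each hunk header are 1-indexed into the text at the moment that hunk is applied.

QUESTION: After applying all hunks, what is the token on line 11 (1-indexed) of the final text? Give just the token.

Answer: ddwbd

Derivation:
Hunk 1: at line 9 remove [xoz,hgk,qrf] add [jobk,jypr,erx] -> 14 lines: gipi dvy wcv ezh nuipc dep izq utblw biyrl jobk jypr erx fzpkz rpfha
Hunk 2: at line 3 remove [nuipc,dep,izq] add [aiwhj] -> 12 lines: gipi dvy wcv ezh aiwhj utblw biyrl jobk jypr erx fzpkz rpfha
Hunk 3: at line 1 remove [dvy,wcv] add [vzz,kqmi,oubp] -> 13 lines: gipi vzz kqmi oubp ezh aiwhj utblw biyrl jobk jypr erx fzpkz rpfha
Hunk 4: at line 6 remove [biyrl] add [yrfag] -> 13 lines: gipi vzz kqmi oubp ezh aiwhj utblw yrfag jobk jypr erx fzpkz rpfha
Hunk 5: at line 4 remove [aiwhj,utblw,yrfag] add [gynu,ptq,gpcgc] -> 13 lines: gipi vzz kqmi oubp ezh gynu ptq gpcgc jobk jypr erx fzpkz rpfha
Hunk 6: at line 7 remove [jobk,jypr] add [novld,kwh] -> 13 lines: gipi vzz kqmi oubp ezh gynu ptq gpcgc novld kwh erx fzpkz rpfha
Hunk 7: at line 9 remove [kwh,erx,fzpkz] add [lzpw,ddwbd] -> 12 lines: gipi vzz kqmi oubp ezh gynu ptq gpcgc novld lzpw ddwbd rpfha
Final line 11: ddwbd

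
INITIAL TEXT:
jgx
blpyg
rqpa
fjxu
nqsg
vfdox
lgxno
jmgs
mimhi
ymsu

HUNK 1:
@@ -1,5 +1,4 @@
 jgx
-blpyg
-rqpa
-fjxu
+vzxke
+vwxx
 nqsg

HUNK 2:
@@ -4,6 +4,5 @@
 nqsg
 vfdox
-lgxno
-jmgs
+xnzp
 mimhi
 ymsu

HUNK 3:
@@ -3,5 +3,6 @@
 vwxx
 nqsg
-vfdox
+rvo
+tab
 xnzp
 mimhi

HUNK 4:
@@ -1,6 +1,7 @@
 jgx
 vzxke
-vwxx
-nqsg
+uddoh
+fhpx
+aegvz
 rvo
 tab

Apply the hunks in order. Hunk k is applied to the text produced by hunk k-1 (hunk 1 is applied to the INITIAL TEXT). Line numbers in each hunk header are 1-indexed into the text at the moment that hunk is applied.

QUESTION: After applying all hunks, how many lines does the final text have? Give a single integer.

Hunk 1: at line 1 remove [blpyg,rqpa,fjxu] add [vzxke,vwxx] -> 9 lines: jgx vzxke vwxx nqsg vfdox lgxno jmgs mimhi ymsu
Hunk 2: at line 4 remove [lgxno,jmgs] add [xnzp] -> 8 lines: jgx vzxke vwxx nqsg vfdox xnzp mimhi ymsu
Hunk 3: at line 3 remove [vfdox] add [rvo,tab] -> 9 lines: jgx vzxke vwxx nqsg rvo tab xnzp mimhi ymsu
Hunk 4: at line 1 remove [vwxx,nqsg] add [uddoh,fhpx,aegvz] -> 10 lines: jgx vzxke uddoh fhpx aegvz rvo tab xnzp mimhi ymsu
Final line count: 10

Answer: 10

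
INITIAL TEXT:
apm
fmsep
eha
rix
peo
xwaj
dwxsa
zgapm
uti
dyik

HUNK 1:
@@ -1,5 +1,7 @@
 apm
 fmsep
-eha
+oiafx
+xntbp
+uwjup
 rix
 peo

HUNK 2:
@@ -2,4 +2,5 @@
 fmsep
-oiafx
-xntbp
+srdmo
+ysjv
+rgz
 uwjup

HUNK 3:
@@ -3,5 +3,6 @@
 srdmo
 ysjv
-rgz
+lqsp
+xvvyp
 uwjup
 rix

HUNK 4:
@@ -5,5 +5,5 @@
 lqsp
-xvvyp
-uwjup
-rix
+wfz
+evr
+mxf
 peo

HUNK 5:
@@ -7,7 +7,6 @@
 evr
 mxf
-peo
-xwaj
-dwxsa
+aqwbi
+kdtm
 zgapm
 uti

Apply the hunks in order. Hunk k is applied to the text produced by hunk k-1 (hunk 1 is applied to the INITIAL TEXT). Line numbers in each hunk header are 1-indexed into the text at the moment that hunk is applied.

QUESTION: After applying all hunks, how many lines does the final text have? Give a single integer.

Answer: 13

Derivation:
Hunk 1: at line 1 remove [eha] add [oiafx,xntbp,uwjup] -> 12 lines: apm fmsep oiafx xntbp uwjup rix peo xwaj dwxsa zgapm uti dyik
Hunk 2: at line 2 remove [oiafx,xntbp] add [srdmo,ysjv,rgz] -> 13 lines: apm fmsep srdmo ysjv rgz uwjup rix peo xwaj dwxsa zgapm uti dyik
Hunk 3: at line 3 remove [rgz] add [lqsp,xvvyp] -> 14 lines: apm fmsep srdmo ysjv lqsp xvvyp uwjup rix peo xwaj dwxsa zgapm uti dyik
Hunk 4: at line 5 remove [xvvyp,uwjup,rix] add [wfz,evr,mxf] -> 14 lines: apm fmsep srdmo ysjv lqsp wfz evr mxf peo xwaj dwxsa zgapm uti dyik
Hunk 5: at line 7 remove [peo,xwaj,dwxsa] add [aqwbi,kdtm] -> 13 lines: apm fmsep srdmo ysjv lqsp wfz evr mxf aqwbi kdtm zgapm uti dyik
Final line count: 13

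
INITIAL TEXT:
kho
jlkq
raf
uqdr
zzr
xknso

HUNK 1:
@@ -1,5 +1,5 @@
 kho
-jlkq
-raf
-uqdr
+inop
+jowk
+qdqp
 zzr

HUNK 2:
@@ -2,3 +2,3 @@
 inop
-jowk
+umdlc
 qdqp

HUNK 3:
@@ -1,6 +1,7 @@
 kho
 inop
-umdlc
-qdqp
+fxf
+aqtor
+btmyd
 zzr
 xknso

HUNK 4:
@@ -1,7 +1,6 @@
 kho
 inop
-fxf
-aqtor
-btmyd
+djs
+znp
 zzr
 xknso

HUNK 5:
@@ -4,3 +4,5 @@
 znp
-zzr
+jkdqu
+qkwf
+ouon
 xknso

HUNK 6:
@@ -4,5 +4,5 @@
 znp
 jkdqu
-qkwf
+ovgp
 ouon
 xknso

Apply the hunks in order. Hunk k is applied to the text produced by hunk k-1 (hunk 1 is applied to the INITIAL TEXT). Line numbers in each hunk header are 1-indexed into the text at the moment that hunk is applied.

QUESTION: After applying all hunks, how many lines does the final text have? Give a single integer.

Answer: 8

Derivation:
Hunk 1: at line 1 remove [jlkq,raf,uqdr] add [inop,jowk,qdqp] -> 6 lines: kho inop jowk qdqp zzr xknso
Hunk 2: at line 2 remove [jowk] add [umdlc] -> 6 lines: kho inop umdlc qdqp zzr xknso
Hunk 3: at line 1 remove [umdlc,qdqp] add [fxf,aqtor,btmyd] -> 7 lines: kho inop fxf aqtor btmyd zzr xknso
Hunk 4: at line 1 remove [fxf,aqtor,btmyd] add [djs,znp] -> 6 lines: kho inop djs znp zzr xknso
Hunk 5: at line 4 remove [zzr] add [jkdqu,qkwf,ouon] -> 8 lines: kho inop djs znp jkdqu qkwf ouon xknso
Hunk 6: at line 4 remove [qkwf] add [ovgp] -> 8 lines: kho inop djs znp jkdqu ovgp ouon xknso
Final line count: 8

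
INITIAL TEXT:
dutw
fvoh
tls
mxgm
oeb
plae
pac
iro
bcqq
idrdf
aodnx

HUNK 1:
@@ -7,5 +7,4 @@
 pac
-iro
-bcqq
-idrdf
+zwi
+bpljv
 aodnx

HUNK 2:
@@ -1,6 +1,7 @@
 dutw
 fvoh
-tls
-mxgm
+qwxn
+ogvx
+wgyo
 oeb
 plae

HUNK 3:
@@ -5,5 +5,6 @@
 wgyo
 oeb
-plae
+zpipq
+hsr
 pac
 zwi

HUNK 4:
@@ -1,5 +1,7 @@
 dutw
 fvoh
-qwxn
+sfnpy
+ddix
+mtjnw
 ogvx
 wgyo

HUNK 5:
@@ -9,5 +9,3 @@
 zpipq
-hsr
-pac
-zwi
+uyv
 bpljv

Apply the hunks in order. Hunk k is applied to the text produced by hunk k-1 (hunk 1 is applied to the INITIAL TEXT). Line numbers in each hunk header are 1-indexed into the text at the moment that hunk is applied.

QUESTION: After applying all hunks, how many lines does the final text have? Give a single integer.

Hunk 1: at line 7 remove [iro,bcqq,idrdf] add [zwi,bpljv] -> 10 lines: dutw fvoh tls mxgm oeb plae pac zwi bpljv aodnx
Hunk 2: at line 1 remove [tls,mxgm] add [qwxn,ogvx,wgyo] -> 11 lines: dutw fvoh qwxn ogvx wgyo oeb plae pac zwi bpljv aodnx
Hunk 3: at line 5 remove [plae] add [zpipq,hsr] -> 12 lines: dutw fvoh qwxn ogvx wgyo oeb zpipq hsr pac zwi bpljv aodnx
Hunk 4: at line 1 remove [qwxn] add [sfnpy,ddix,mtjnw] -> 14 lines: dutw fvoh sfnpy ddix mtjnw ogvx wgyo oeb zpipq hsr pac zwi bpljv aodnx
Hunk 5: at line 9 remove [hsr,pac,zwi] add [uyv] -> 12 lines: dutw fvoh sfnpy ddix mtjnw ogvx wgyo oeb zpipq uyv bpljv aodnx
Final line count: 12

Answer: 12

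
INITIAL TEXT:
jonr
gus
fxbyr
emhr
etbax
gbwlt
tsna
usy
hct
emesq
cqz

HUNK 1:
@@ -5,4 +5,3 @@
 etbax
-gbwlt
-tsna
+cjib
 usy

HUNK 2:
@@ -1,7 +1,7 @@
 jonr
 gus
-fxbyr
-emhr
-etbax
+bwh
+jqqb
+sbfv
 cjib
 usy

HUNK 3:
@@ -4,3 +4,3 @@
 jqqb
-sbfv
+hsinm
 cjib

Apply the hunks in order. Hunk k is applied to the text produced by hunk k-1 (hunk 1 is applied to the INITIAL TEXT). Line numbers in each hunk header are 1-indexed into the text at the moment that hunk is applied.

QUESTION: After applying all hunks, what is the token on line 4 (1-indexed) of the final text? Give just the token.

Hunk 1: at line 5 remove [gbwlt,tsna] add [cjib] -> 10 lines: jonr gus fxbyr emhr etbax cjib usy hct emesq cqz
Hunk 2: at line 1 remove [fxbyr,emhr,etbax] add [bwh,jqqb,sbfv] -> 10 lines: jonr gus bwh jqqb sbfv cjib usy hct emesq cqz
Hunk 3: at line 4 remove [sbfv] add [hsinm] -> 10 lines: jonr gus bwh jqqb hsinm cjib usy hct emesq cqz
Final line 4: jqqb

Answer: jqqb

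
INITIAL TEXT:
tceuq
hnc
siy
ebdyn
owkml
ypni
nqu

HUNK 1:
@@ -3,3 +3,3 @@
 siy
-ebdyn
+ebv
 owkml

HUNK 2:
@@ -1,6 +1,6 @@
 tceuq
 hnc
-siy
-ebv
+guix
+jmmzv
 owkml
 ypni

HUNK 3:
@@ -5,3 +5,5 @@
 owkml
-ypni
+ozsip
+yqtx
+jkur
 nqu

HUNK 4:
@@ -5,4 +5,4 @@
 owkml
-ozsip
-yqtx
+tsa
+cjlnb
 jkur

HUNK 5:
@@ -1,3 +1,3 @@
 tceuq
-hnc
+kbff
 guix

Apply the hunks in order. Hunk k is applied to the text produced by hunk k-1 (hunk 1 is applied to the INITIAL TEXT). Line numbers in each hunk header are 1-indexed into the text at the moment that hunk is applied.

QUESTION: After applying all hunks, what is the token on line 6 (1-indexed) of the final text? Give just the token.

Hunk 1: at line 3 remove [ebdyn] add [ebv] -> 7 lines: tceuq hnc siy ebv owkml ypni nqu
Hunk 2: at line 1 remove [siy,ebv] add [guix,jmmzv] -> 7 lines: tceuq hnc guix jmmzv owkml ypni nqu
Hunk 3: at line 5 remove [ypni] add [ozsip,yqtx,jkur] -> 9 lines: tceuq hnc guix jmmzv owkml ozsip yqtx jkur nqu
Hunk 4: at line 5 remove [ozsip,yqtx] add [tsa,cjlnb] -> 9 lines: tceuq hnc guix jmmzv owkml tsa cjlnb jkur nqu
Hunk 5: at line 1 remove [hnc] add [kbff] -> 9 lines: tceuq kbff guix jmmzv owkml tsa cjlnb jkur nqu
Final line 6: tsa

Answer: tsa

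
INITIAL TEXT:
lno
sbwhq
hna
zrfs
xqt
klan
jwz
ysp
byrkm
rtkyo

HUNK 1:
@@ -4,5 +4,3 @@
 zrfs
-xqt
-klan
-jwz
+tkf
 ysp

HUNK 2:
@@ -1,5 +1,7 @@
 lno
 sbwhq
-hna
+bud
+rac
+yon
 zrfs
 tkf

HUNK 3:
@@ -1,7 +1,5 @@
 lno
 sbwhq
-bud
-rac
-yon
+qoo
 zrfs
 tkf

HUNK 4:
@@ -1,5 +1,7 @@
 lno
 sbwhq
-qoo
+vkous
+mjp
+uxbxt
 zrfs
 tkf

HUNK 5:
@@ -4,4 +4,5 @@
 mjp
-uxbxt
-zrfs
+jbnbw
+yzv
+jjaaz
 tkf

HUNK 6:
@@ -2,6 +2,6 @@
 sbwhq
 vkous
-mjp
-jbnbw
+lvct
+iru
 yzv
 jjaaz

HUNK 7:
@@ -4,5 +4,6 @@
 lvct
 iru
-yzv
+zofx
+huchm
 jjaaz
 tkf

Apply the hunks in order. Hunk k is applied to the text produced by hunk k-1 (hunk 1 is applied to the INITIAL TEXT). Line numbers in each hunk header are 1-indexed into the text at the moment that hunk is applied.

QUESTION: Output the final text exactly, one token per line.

Answer: lno
sbwhq
vkous
lvct
iru
zofx
huchm
jjaaz
tkf
ysp
byrkm
rtkyo

Derivation:
Hunk 1: at line 4 remove [xqt,klan,jwz] add [tkf] -> 8 lines: lno sbwhq hna zrfs tkf ysp byrkm rtkyo
Hunk 2: at line 1 remove [hna] add [bud,rac,yon] -> 10 lines: lno sbwhq bud rac yon zrfs tkf ysp byrkm rtkyo
Hunk 3: at line 1 remove [bud,rac,yon] add [qoo] -> 8 lines: lno sbwhq qoo zrfs tkf ysp byrkm rtkyo
Hunk 4: at line 1 remove [qoo] add [vkous,mjp,uxbxt] -> 10 lines: lno sbwhq vkous mjp uxbxt zrfs tkf ysp byrkm rtkyo
Hunk 5: at line 4 remove [uxbxt,zrfs] add [jbnbw,yzv,jjaaz] -> 11 lines: lno sbwhq vkous mjp jbnbw yzv jjaaz tkf ysp byrkm rtkyo
Hunk 6: at line 2 remove [mjp,jbnbw] add [lvct,iru] -> 11 lines: lno sbwhq vkous lvct iru yzv jjaaz tkf ysp byrkm rtkyo
Hunk 7: at line 4 remove [yzv] add [zofx,huchm] -> 12 lines: lno sbwhq vkous lvct iru zofx huchm jjaaz tkf ysp byrkm rtkyo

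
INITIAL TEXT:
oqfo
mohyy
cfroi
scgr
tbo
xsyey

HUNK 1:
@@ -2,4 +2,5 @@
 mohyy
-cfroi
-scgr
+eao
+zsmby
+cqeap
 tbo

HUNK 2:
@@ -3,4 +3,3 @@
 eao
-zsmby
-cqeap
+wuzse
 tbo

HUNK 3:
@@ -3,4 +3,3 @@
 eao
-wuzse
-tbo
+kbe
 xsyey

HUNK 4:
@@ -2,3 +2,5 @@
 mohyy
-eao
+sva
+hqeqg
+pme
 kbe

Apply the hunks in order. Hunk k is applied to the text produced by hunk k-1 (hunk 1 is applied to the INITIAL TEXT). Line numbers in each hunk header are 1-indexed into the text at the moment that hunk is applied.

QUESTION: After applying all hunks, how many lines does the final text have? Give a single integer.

Answer: 7

Derivation:
Hunk 1: at line 2 remove [cfroi,scgr] add [eao,zsmby,cqeap] -> 7 lines: oqfo mohyy eao zsmby cqeap tbo xsyey
Hunk 2: at line 3 remove [zsmby,cqeap] add [wuzse] -> 6 lines: oqfo mohyy eao wuzse tbo xsyey
Hunk 3: at line 3 remove [wuzse,tbo] add [kbe] -> 5 lines: oqfo mohyy eao kbe xsyey
Hunk 4: at line 2 remove [eao] add [sva,hqeqg,pme] -> 7 lines: oqfo mohyy sva hqeqg pme kbe xsyey
Final line count: 7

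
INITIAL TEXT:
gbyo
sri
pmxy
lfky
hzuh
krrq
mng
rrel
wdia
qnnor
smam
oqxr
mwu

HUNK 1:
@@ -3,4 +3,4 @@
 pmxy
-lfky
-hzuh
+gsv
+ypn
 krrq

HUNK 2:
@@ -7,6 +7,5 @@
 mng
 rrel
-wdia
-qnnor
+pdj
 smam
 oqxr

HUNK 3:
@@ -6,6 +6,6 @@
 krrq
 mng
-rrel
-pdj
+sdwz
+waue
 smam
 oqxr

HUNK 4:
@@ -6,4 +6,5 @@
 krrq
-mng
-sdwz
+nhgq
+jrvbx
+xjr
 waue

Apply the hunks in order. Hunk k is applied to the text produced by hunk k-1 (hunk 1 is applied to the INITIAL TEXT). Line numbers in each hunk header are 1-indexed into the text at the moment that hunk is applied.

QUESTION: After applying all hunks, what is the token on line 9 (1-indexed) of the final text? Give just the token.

Hunk 1: at line 3 remove [lfky,hzuh] add [gsv,ypn] -> 13 lines: gbyo sri pmxy gsv ypn krrq mng rrel wdia qnnor smam oqxr mwu
Hunk 2: at line 7 remove [wdia,qnnor] add [pdj] -> 12 lines: gbyo sri pmxy gsv ypn krrq mng rrel pdj smam oqxr mwu
Hunk 3: at line 6 remove [rrel,pdj] add [sdwz,waue] -> 12 lines: gbyo sri pmxy gsv ypn krrq mng sdwz waue smam oqxr mwu
Hunk 4: at line 6 remove [mng,sdwz] add [nhgq,jrvbx,xjr] -> 13 lines: gbyo sri pmxy gsv ypn krrq nhgq jrvbx xjr waue smam oqxr mwu
Final line 9: xjr

Answer: xjr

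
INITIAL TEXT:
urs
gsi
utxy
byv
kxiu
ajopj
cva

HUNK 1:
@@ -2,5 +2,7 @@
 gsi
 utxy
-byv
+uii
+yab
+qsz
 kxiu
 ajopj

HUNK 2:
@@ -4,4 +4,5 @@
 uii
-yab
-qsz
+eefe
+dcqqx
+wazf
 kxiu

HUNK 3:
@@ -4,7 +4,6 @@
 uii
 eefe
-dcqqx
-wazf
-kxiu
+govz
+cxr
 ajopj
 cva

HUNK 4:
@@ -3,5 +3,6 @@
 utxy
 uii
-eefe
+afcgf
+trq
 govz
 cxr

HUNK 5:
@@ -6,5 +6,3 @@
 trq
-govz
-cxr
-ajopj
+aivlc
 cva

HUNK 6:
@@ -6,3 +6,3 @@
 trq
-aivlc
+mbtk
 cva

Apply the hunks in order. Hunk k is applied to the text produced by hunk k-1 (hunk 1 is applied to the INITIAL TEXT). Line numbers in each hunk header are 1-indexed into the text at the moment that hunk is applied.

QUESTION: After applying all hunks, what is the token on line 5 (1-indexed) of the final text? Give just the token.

Answer: afcgf

Derivation:
Hunk 1: at line 2 remove [byv] add [uii,yab,qsz] -> 9 lines: urs gsi utxy uii yab qsz kxiu ajopj cva
Hunk 2: at line 4 remove [yab,qsz] add [eefe,dcqqx,wazf] -> 10 lines: urs gsi utxy uii eefe dcqqx wazf kxiu ajopj cva
Hunk 3: at line 4 remove [dcqqx,wazf,kxiu] add [govz,cxr] -> 9 lines: urs gsi utxy uii eefe govz cxr ajopj cva
Hunk 4: at line 3 remove [eefe] add [afcgf,trq] -> 10 lines: urs gsi utxy uii afcgf trq govz cxr ajopj cva
Hunk 5: at line 6 remove [govz,cxr,ajopj] add [aivlc] -> 8 lines: urs gsi utxy uii afcgf trq aivlc cva
Hunk 6: at line 6 remove [aivlc] add [mbtk] -> 8 lines: urs gsi utxy uii afcgf trq mbtk cva
Final line 5: afcgf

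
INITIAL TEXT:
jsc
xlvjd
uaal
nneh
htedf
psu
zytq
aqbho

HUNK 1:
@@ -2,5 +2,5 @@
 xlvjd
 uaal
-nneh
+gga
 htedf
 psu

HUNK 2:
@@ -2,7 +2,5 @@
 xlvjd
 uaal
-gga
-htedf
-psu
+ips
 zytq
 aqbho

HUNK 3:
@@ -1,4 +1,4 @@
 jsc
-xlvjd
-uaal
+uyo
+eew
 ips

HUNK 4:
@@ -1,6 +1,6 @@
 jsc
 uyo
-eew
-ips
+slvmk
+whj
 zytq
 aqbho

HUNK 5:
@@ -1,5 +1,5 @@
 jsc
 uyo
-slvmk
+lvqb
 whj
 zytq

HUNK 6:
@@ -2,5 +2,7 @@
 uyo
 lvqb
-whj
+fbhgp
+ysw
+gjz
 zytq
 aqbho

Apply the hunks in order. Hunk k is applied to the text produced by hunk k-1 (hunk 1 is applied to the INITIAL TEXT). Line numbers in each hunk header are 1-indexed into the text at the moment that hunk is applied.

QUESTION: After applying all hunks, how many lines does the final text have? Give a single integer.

Hunk 1: at line 2 remove [nneh] add [gga] -> 8 lines: jsc xlvjd uaal gga htedf psu zytq aqbho
Hunk 2: at line 2 remove [gga,htedf,psu] add [ips] -> 6 lines: jsc xlvjd uaal ips zytq aqbho
Hunk 3: at line 1 remove [xlvjd,uaal] add [uyo,eew] -> 6 lines: jsc uyo eew ips zytq aqbho
Hunk 4: at line 1 remove [eew,ips] add [slvmk,whj] -> 6 lines: jsc uyo slvmk whj zytq aqbho
Hunk 5: at line 1 remove [slvmk] add [lvqb] -> 6 lines: jsc uyo lvqb whj zytq aqbho
Hunk 6: at line 2 remove [whj] add [fbhgp,ysw,gjz] -> 8 lines: jsc uyo lvqb fbhgp ysw gjz zytq aqbho
Final line count: 8

Answer: 8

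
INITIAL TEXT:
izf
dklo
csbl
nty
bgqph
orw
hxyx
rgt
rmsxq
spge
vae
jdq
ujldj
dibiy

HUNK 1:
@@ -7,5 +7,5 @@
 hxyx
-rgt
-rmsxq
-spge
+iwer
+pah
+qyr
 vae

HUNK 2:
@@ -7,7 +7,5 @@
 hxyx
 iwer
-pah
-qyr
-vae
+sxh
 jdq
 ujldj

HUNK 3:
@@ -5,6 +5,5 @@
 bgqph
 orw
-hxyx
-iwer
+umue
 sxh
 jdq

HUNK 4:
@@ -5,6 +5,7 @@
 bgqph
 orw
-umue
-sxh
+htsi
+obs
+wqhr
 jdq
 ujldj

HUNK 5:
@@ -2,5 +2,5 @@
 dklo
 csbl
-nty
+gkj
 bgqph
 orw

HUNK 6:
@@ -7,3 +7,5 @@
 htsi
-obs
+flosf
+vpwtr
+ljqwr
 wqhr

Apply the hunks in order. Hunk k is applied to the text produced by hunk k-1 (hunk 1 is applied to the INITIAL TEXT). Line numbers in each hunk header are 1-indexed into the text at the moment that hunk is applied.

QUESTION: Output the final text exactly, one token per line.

Hunk 1: at line 7 remove [rgt,rmsxq,spge] add [iwer,pah,qyr] -> 14 lines: izf dklo csbl nty bgqph orw hxyx iwer pah qyr vae jdq ujldj dibiy
Hunk 2: at line 7 remove [pah,qyr,vae] add [sxh] -> 12 lines: izf dklo csbl nty bgqph orw hxyx iwer sxh jdq ujldj dibiy
Hunk 3: at line 5 remove [hxyx,iwer] add [umue] -> 11 lines: izf dklo csbl nty bgqph orw umue sxh jdq ujldj dibiy
Hunk 4: at line 5 remove [umue,sxh] add [htsi,obs,wqhr] -> 12 lines: izf dklo csbl nty bgqph orw htsi obs wqhr jdq ujldj dibiy
Hunk 5: at line 2 remove [nty] add [gkj] -> 12 lines: izf dklo csbl gkj bgqph orw htsi obs wqhr jdq ujldj dibiy
Hunk 6: at line 7 remove [obs] add [flosf,vpwtr,ljqwr] -> 14 lines: izf dklo csbl gkj bgqph orw htsi flosf vpwtr ljqwr wqhr jdq ujldj dibiy

Answer: izf
dklo
csbl
gkj
bgqph
orw
htsi
flosf
vpwtr
ljqwr
wqhr
jdq
ujldj
dibiy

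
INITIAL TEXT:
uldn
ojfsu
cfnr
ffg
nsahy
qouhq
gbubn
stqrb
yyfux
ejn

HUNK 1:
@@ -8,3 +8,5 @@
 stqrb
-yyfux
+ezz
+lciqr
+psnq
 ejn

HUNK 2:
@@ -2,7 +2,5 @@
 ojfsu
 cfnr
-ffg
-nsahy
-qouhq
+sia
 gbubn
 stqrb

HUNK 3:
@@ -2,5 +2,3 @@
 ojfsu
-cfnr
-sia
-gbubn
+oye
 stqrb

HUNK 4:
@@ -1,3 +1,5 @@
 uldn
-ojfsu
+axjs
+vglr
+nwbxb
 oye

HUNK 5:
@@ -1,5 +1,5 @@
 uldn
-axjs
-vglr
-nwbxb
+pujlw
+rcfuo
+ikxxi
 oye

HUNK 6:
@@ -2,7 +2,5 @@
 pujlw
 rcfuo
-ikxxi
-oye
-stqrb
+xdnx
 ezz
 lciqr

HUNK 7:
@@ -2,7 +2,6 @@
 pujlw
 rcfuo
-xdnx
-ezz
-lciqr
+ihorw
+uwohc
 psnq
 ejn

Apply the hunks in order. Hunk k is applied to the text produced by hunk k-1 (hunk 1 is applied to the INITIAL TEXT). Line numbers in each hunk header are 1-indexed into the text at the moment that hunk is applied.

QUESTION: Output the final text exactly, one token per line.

Answer: uldn
pujlw
rcfuo
ihorw
uwohc
psnq
ejn

Derivation:
Hunk 1: at line 8 remove [yyfux] add [ezz,lciqr,psnq] -> 12 lines: uldn ojfsu cfnr ffg nsahy qouhq gbubn stqrb ezz lciqr psnq ejn
Hunk 2: at line 2 remove [ffg,nsahy,qouhq] add [sia] -> 10 lines: uldn ojfsu cfnr sia gbubn stqrb ezz lciqr psnq ejn
Hunk 3: at line 2 remove [cfnr,sia,gbubn] add [oye] -> 8 lines: uldn ojfsu oye stqrb ezz lciqr psnq ejn
Hunk 4: at line 1 remove [ojfsu] add [axjs,vglr,nwbxb] -> 10 lines: uldn axjs vglr nwbxb oye stqrb ezz lciqr psnq ejn
Hunk 5: at line 1 remove [axjs,vglr,nwbxb] add [pujlw,rcfuo,ikxxi] -> 10 lines: uldn pujlw rcfuo ikxxi oye stqrb ezz lciqr psnq ejn
Hunk 6: at line 2 remove [ikxxi,oye,stqrb] add [xdnx] -> 8 lines: uldn pujlw rcfuo xdnx ezz lciqr psnq ejn
Hunk 7: at line 2 remove [xdnx,ezz,lciqr] add [ihorw,uwohc] -> 7 lines: uldn pujlw rcfuo ihorw uwohc psnq ejn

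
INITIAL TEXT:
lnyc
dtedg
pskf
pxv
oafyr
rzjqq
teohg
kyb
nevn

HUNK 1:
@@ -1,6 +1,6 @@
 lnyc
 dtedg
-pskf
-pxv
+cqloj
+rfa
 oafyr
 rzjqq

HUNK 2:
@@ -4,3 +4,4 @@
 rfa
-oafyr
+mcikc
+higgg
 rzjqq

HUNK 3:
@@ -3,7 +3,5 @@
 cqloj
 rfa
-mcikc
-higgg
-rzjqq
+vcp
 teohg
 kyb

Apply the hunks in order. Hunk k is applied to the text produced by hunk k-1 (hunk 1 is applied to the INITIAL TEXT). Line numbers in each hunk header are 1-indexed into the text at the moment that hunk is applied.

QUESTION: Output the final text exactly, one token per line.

Answer: lnyc
dtedg
cqloj
rfa
vcp
teohg
kyb
nevn

Derivation:
Hunk 1: at line 1 remove [pskf,pxv] add [cqloj,rfa] -> 9 lines: lnyc dtedg cqloj rfa oafyr rzjqq teohg kyb nevn
Hunk 2: at line 4 remove [oafyr] add [mcikc,higgg] -> 10 lines: lnyc dtedg cqloj rfa mcikc higgg rzjqq teohg kyb nevn
Hunk 3: at line 3 remove [mcikc,higgg,rzjqq] add [vcp] -> 8 lines: lnyc dtedg cqloj rfa vcp teohg kyb nevn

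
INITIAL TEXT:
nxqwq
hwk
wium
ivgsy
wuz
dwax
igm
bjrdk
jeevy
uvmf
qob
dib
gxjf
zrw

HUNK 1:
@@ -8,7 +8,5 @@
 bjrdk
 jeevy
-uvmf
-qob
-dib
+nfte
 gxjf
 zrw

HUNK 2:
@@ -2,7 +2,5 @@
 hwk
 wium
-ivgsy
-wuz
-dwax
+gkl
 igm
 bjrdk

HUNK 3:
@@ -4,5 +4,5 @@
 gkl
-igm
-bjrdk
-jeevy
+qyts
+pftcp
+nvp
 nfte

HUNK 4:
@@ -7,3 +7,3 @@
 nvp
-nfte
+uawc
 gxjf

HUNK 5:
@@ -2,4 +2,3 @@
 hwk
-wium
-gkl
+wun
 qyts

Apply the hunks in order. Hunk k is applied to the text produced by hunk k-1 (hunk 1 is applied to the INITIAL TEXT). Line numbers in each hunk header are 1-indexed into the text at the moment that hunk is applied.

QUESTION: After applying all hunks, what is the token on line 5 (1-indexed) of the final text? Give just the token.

Hunk 1: at line 8 remove [uvmf,qob,dib] add [nfte] -> 12 lines: nxqwq hwk wium ivgsy wuz dwax igm bjrdk jeevy nfte gxjf zrw
Hunk 2: at line 2 remove [ivgsy,wuz,dwax] add [gkl] -> 10 lines: nxqwq hwk wium gkl igm bjrdk jeevy nfte gxjf zrw
Hunk 3: at line 4 remove [igm,bjrdk,jeevy] add [qyts,pftcp,nvp] -> 10 lines: nxqwq hwk wium gkl qyts pftcp nvp nfte gxjf zrw
Hunk 4: at line 7 remove [nfte] add [uawc] -> 10 lines: nxqwq hwk wium gkl qyts pftcp nvp uawc gxjf zrw
Hunk 5: at line 2 remove [wium,gkl] add [wun] -> 9 lines: nxqwq hwk wun qyts pftcp nvp uawc gxjf zrw
Final line 5: pftcp

Answer: pftcp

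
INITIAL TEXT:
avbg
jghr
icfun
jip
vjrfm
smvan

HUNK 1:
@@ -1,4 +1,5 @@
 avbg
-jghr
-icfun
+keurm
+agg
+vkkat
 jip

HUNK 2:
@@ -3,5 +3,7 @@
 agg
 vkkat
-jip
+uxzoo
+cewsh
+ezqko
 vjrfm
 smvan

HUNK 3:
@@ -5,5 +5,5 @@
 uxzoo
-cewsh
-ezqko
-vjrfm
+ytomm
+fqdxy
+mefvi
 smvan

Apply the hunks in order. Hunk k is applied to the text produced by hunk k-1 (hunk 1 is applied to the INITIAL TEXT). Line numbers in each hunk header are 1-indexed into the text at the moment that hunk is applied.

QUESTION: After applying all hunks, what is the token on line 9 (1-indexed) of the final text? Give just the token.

Hunk 1: at line 1 remove [jghr,icfun] add [keurm,agg,vkkat] -> 7 lines: avbg keurm agg vkkat jip vjrfm smvan
Hunk 2: at line 3 remove [jip] add [uxzoo,cewsh,ezqko] -> 9 lines: avbg keurm agg vkkat uxzoo cewsh ezqko vjrfm smvan
Hunk 3: at line 5 remove [cewsh,ezqko,vjrfm] add [ytomm,fqdxy,mefvi] -> 9 lines: avbg keurm agg vkkat uxzoo ytomm fqdxy mefvi smvan
Final line 9: smvan

Answer: smvan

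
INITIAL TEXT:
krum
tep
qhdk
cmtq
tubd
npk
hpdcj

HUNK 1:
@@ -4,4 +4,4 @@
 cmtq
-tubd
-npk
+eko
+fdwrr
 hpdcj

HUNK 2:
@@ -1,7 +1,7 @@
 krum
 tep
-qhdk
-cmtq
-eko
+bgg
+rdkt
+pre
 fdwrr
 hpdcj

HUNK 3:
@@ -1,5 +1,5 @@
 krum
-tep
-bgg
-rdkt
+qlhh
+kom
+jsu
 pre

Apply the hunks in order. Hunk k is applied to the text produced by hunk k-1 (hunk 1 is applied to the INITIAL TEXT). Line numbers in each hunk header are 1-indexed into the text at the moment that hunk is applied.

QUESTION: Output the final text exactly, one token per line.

Hunk 1: at line 4 remove [tubd,npk] add [eko,fdwrr] -> 7 lines: krum tep qhdk cmtq eko fdwrr hpdcj
Hunk 2: at line 1 remove [qhdk,cmtq,eko] add [bgg,rdkt,pre] -> 7 lines: krum tep bgg rdkt pre fdwrr hpdcj
Hunk 3: at line 1 remove [tep,bgg,rdkt] add [qlhh,kom,jsu] -> 7 lines: krum qlhh kom jsu pre fdwrr hpdcj

Answer: krum
qlhh
kom
jsu
pre
fdwrr
hpdcj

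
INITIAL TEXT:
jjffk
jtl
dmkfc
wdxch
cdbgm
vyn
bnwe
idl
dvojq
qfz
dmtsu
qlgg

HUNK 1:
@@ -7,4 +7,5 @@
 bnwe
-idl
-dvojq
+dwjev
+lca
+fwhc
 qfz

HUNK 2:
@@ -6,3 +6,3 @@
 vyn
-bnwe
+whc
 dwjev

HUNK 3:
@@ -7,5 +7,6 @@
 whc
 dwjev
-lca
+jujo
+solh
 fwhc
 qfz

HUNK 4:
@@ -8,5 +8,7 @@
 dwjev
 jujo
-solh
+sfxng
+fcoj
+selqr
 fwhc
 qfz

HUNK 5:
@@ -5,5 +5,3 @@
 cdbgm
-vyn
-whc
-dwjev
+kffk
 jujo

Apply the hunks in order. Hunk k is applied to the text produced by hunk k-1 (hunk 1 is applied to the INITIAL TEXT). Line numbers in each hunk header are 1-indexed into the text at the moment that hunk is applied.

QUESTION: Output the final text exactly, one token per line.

Hunk 1: at line 7 remove [idl,dvojq] add [dwjev,lca,fwhc] -> 13 lines: jjffk jtl dmkfc wdxch cdbgm vyn bnwe dwjev lca fwhc qfz dmtsu qlgg
Hunk 2: at line 6 remove [bnwe] add [whc] -> 13 lines: jjffk jtl dmkfc wdxch cdbgm vyn whc dwjev lca fwhc qfz dmtsu qlgg
Hunk 3: at line 7 remove [lca] add [jujo,solh] -> 14 lines: jjffk jtl dmkfc wdxch cdbgm vyn whc dwjev jujo solh fwhc qfz dmtsu qlgg
Hunk 4: at line 8 remove [solh] add [sfxng,fcoj,selqr] -> 16 lines: jjffk jtl dmkfc wdxch cdbgm vyn whc dwjev jujo sfxng fcoj selqr fwhc qfz dmtsu qlgg
Hunk 5: at line 5 remove [vyn,whc,dwjev] add [kffk] -> 14 lines: jjffk jtl dmkfc wdxch cdbgm kffk jujo sfxng fcoj selqr fwhc qfz dmtsu qlgg

Answer: jjffk
jtl
dmkfc
wdxch
cdbgm
kffk
jujo
sfxng
fcoj
selqr
fwhc
qfz
dmtsu
qlgg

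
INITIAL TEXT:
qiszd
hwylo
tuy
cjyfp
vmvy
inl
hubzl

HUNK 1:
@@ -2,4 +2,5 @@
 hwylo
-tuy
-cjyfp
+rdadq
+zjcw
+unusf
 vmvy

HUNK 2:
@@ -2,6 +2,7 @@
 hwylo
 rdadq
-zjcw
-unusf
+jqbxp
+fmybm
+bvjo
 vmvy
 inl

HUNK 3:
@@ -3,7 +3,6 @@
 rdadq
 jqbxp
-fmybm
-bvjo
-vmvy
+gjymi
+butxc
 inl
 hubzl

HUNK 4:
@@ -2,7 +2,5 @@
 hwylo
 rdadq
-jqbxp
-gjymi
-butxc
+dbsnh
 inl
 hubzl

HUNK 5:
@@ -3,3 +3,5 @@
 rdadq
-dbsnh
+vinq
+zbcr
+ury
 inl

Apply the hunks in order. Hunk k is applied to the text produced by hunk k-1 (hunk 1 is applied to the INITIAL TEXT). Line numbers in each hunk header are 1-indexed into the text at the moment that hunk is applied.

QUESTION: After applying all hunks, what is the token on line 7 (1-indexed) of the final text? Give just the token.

Answer: inl

Derivation:
Hunk 1: at line 2 remove [tuy,cjyfp] add [rdadq,zjcw,unusf] -> 8 lines: qiszd hwylo rdadq zjcw unusf vmvy inl hubzl
Hunk 2: at line 2 remove [zjcw,unusf] add [jqbxp,fmybm,bvjo] -> 9 lines: qiszd hwylo rdadq jqbxp fmybm bvjo vmvy inl hubzl
Hunk 3: at line 3 remove [fmybm,bvjo,vmvy] add [gjymi,butxc] -> 8 lines: qiszd hwylo rdadq jqbxp gjymi butxc inl hubzl
Hunk 4: at line 2 remove [jqbxp,gjymi,butxc] add [dbsnh] -> 6 lines: qiszd hwylo rdadq dbsnh inl hubzl
Hunk 5: at line 3 remove [dbsnh] add [vinq,zbcr,ury] -> 8 lines: qiszd hwylo rdadq vinq zbcr ury inl hubzl
Final line 7: inl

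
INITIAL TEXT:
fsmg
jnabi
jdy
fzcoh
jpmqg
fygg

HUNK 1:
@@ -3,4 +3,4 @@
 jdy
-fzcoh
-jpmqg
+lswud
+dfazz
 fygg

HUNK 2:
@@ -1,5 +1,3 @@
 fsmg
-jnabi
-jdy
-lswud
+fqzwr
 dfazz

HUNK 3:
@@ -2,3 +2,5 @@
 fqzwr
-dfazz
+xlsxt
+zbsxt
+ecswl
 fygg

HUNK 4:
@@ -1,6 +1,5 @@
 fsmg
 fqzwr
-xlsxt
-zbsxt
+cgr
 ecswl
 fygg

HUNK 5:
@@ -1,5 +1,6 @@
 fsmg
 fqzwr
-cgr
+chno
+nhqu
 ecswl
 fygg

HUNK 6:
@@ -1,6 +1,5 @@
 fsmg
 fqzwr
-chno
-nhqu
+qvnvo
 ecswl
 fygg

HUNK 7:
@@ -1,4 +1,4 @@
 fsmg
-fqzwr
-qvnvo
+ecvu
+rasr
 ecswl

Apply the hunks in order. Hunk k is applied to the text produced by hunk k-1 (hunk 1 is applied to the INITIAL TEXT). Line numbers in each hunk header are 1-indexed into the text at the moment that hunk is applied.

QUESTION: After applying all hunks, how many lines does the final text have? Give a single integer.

Hunk 1: at line 3 remove [fzcoh,jpmqg] add [lswud,dfazz] -> 6 lines: fsmg jnabi jdy lswud dfazz fygg
Hunk 2: at line 1 remove [jnabi,jdy,lswud] add [fqzwr] -> 4 lines: fsmg fqzwr dfazz fygg
Hunk 3: at line 2 remove [dfazz] add [xlsxt,zbsxt,ecswl] -> 6 lines: fsmg fqzwr xlsxt zbsxt ecswl fygg
Hunk 4: at line 1 remove [xlsxt,zbsxt] add [cgr] -> 5 lines: fsmg fqzwr cgr ecswl fygg
Hunk 5: at line 1 remove [cgr] add [chno,nhqu] -> 6 lines: fsmg fqzwr chno nhqu ecswl fygg
Hunk 6: at line 1 remove [chno,nhqu] add [qvnvo] -> 5 lines: fsmg fqzwr qvnvo ecswl fygg
Hunk 7: at line 1 remove [fqzwr,qvnvo] add [ecvu,rasr] -> 5 lines: fsmg ecvu rasr ecswl fygg
Final line count: 5

Answer: 5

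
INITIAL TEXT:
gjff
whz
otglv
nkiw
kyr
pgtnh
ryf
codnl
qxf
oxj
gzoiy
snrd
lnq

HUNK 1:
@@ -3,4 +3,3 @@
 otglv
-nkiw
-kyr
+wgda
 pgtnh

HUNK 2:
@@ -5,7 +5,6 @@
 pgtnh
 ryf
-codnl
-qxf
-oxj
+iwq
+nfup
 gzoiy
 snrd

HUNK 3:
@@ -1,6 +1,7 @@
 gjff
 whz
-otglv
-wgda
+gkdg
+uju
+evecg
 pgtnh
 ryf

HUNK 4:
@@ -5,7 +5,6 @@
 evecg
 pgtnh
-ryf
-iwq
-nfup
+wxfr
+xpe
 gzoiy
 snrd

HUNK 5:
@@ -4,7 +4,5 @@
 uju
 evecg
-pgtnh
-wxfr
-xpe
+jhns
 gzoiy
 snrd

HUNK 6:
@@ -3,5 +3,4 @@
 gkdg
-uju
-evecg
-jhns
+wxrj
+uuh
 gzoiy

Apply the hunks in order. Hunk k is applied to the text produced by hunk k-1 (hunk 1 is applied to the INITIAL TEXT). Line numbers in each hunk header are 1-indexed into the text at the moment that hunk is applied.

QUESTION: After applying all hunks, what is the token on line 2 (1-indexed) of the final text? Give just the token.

Answer: whz

Derivation:
Hunk 1: at line 3 remove [nkiw,kyr] add [wgda] -> 12 lines: gjff whz otglv wgda pgtnh ryf codnl qxf oxj gzoiy snrd lnq
Hunk 2: at line 5 remove [codnl,qxf,oxj] add [iwq,nfup] -> 11 lines: gjff whz otglv wgda pgtnh ryf iwq nfup gzoiy snrd lnq
Hunk 3: at line 1 remove [otglv,wgda] add [gkdg,uju,evecg] -> 12 lines: gjff whz gkdg uju evecg pgtnh ryf iwq nfup gzoiy snrd lnq
Hunk 4: at line 5 remove [ryf,iwq,nfup] add [wxfr,xpe] -> 11 lines: gjff whz gkdg uju evecg pgtnh wxfr xpe gzoiy snrd lnq
Hunk 5: at line 4 remove [pgtnh,wxfr,xpe] add [jhns] -> 9 lines: gjff whz gkdg uju evecg jhns gzoiy snrd lnq
Hunk 6: at line 3 remove [uju,evecg,jhns] add [wxrj,uuh] -> 8 lines: gjff whz gkdg wxrj uuh gzoiy snrd lnq
Final line 2: whz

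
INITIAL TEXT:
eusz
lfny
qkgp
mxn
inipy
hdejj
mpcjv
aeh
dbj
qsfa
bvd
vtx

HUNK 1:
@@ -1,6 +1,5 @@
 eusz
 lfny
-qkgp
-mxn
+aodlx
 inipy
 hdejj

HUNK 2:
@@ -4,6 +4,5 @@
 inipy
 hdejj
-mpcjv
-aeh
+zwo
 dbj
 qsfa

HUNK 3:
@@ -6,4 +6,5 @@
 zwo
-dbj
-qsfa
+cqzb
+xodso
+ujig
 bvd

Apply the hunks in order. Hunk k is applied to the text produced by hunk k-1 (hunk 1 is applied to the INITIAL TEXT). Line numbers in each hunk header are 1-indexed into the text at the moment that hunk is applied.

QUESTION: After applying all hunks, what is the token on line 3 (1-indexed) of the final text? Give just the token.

Hunk 1: at line 1 remove [qkgp,mxn] add [aodlx] -> 11 lines: eusz lfny aodlx inipy hdejj mpcjv aeh dbj qsfa bvd vtx
Hunk 2: at line 4 remove [mpcjv,aeh] add [zwo] -> 10 lines: eusz lfny aodlx inipy hdejj zwo dbj qsfa bvd vtx
Hunk 3: at line 6 remove [dbj,qsfa] add [cqzb,xodso,ujig] -> 11 lines: eusz lfny aodlx inipy hdejj zwo cqzb xodso ujig bvd vtx
Final line 3: aodlx

Answer: aodlx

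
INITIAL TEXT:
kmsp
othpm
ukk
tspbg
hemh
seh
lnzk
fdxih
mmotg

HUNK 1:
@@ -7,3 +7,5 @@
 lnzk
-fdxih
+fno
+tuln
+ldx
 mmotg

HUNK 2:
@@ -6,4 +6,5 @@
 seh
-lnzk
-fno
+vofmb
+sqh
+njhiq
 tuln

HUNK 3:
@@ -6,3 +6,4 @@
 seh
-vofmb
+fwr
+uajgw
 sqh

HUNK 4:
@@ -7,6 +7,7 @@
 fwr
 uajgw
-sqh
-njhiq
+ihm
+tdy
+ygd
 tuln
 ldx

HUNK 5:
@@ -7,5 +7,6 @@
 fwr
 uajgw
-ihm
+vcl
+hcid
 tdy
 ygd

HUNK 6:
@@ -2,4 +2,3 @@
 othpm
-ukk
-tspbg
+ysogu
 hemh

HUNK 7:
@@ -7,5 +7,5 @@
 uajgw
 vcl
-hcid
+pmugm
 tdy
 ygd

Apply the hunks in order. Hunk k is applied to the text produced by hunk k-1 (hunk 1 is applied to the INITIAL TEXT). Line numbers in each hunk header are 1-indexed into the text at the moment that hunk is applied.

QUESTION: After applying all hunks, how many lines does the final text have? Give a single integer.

Hunk 1: at line 7 remove [fdxih] add [fno,tuln,ldx] -> 11 lines: kmsp othpm ukk tspbg hemh seh lnzk fno tuln ldx mmotg
Hunk 2: at line 6 remove [lnzk,fno] add [vofmb,sqh,njhiq] -> 12 lines: kmsp othpm ukk tspbg hemh seh vofmb sqh njhiq tuln ldx mmotg
Hunk 3: at line 6 remove [vofmb] add [fwr,uajgw] -> 13 lines: kmsp othpm ukk tspbg hemh seh fwr uajgw sqh njhiq tuln ldx mmotg
Hunk 4: at line 7 remove [sqh,njhiq] add [ihm,tdy,ygd] -> 14 lines: kmsp othpm ukk tspbg hemh seh fwr uajgw ihm tdy ygd tuln ldx mmotg
Hunk 5: at line 7 remove [ihm] add [vcl,hcid] -> 15 lines: kmsp othpm ukk tspbg hemh seh fwr uajgw vcl hcid tdy ygd tuln ldx mmotg
Hunk 6: at line 2 remove [ukk,tspbg] add [ysogu] -> 14 lines: kmsp othpm ysogu hemh seh fwr uajgw vcl hcid tdy ygd tuln ldx mmotg
Hunk 7: at line 7 remove [hcid] add [pmugm] -> 14 lines: kmsp othpm ysogu hemh seh fwr uajgw vcl pmugm tdy ygd tuln ldx mmotg
Final line count: 14

Answer: 14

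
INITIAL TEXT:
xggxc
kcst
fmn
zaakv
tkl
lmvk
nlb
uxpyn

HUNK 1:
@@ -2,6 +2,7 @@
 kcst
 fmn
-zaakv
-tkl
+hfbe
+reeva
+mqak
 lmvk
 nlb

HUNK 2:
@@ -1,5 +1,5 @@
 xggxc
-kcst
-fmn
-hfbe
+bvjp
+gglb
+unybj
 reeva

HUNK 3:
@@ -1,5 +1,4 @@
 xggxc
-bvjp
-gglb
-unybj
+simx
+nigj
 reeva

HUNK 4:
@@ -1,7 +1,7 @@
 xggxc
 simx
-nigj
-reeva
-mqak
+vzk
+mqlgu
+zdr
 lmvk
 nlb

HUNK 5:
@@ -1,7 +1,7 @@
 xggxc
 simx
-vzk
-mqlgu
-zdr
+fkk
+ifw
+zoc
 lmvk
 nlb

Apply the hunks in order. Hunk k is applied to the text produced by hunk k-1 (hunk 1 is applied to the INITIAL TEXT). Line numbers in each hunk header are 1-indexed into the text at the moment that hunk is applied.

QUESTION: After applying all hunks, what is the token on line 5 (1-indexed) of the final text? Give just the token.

Answer: zoc

Derivation:
Hunk 1: at line 2 remove [zaakv,tkl] add [hfbe,reeva,mqak] -> 9 lines: xggxc kcst fmn hfbe reeva mqak lmvk nlb uxpyn
Hunk 2: at line 1 remove [kcst,fmn,hfbe] add [bvjp,gglb,unybj] -> 9 lines: xggxc bvjp gglb unybj reeva mqak lmvk nlb uxpyn
Hunk 3: at line 1 remove [bvjp,gglb,unybj] add [simx,nigj] -> 8 lines: xggxc simx nigj reeva mqak lmvk nlb uxpyn
Hunk 4: at line 1 remove [nigj,reeva,mqak] add [vzk,mqlgu,zdr] -> 8 lines: xggxc simx vzk mqlgu zdr lmvk nlb uxpyn
Hunk 5: at line 1 remove [vzk,mqlgu,zdr] add [fkk,ifw,zoc] -> 8 lines: xggxc simx fkk ifw zoc lmvk nlb uxpyn
Final line 5: zoc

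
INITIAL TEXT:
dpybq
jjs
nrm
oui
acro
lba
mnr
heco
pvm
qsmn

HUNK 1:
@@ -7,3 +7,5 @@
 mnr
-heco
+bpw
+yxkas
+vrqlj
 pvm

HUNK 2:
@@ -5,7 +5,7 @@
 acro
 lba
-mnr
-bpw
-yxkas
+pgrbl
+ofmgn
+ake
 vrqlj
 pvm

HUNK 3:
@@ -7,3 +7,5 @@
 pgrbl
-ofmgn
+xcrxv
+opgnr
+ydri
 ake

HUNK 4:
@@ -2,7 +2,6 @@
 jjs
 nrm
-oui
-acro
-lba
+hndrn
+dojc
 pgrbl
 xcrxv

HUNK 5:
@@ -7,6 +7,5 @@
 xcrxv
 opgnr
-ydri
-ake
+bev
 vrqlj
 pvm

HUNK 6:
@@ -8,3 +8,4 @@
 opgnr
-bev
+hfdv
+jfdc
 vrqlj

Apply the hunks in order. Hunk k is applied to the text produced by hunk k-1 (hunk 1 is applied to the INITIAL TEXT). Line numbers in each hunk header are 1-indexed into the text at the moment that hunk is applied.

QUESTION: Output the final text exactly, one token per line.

Answer: dpybq
jjs
nrm
hndrn
dojc
pgrbl
xcrxv
opgnr
hfdv
jfdc
vrqlj
pvm
qsmn

Derivation:
Hunk 1: at line 7 remove [heco] add [bpw,yxkas,vrqlj] -> 12 lines: dpybq jjs nrm oui acro lba mnr bpw yxkas vrqlj pvm qsmn
Hunk 2: at line 5 remove [mnr,bpw,yxkas] add [pgrbl,ofmgn,ake] -> 12 lines: dpybq jjs nrm oui acro lba pgrbl ofmgn ake vrqlj pvm qsmn
Hunk 3: at line 7 remove [ofmgn] add [xcrxv,opgnr,ydri] -> 14 lines: dpybq jjs nrm oui acro lba pgrbl xcrxv opgnr ydri ake vrqlj pvm qsmn
Hunk 4: at line 2 remove [oui,acro,lba] add [hndrn,dojc] -> 13 lines: dpybq jjs nrm hndrn dojc pgrbl xcrxv opgnr ydri ake vrqlj pvm qsmn
Hunk 5: at line 7 remove [ydri,ake] add [bev] -> 12 lines: dpybq jjs nrm hndrn dojc pgrbl xcrxv opgnr bev vrqlj pvm qsmn
Hunk 6: at line 8 remove [bev] add [hfdv,jfdc] -> 13 lines: dpybq jjs nrm hndrn dojc pgrbl xcrxv opgnr hfdv jfdc vrqlj pvm qsmn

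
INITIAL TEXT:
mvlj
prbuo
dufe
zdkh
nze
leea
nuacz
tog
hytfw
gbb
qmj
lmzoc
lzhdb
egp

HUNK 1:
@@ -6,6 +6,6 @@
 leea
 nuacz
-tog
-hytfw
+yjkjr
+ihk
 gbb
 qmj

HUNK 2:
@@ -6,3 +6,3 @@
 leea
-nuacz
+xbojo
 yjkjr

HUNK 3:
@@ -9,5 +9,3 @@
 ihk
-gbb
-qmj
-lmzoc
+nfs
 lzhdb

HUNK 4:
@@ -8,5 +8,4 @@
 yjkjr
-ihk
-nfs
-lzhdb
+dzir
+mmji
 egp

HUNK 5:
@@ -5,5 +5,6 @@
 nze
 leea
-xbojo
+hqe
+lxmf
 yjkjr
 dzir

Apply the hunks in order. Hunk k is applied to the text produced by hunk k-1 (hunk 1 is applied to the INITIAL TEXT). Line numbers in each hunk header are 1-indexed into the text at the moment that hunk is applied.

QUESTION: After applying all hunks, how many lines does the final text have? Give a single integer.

Answer: 12

Derivation:
Hunk 1: at line 6 remove [tog,hytfw] add [yjkjr,ihk] -> 14 lines: mvlj prbuo dufe zdkh nze leea nuacz yjkjr ihk gbb qmj lmzoc lzhdb egp
Hunk 2: at line 6 remove [nuacz] add [xbojo] -> 14 lines: mvlj prbuo dufe zdkh nze leea xbojo yjkjr ihk gbb qmj lmzoc lzhdb egp
Hunk 3: at line 9 remove [gbb,qmj,lmzoc] add [nfs] -> 12 lines: mvlj prbuo dufe zdkh nze leea xbojo yjkjr ihk nfs lzhdb egp
Hunk 4: at line 8 remove [ihk,nfs,lzhdb] add [dzir,mmji] -> 11 lines: mvlj prbuo dufe zdkh nze leea xbojo yjkjr dzir mmji egp
Hunk 5: at line 5 remove [xbojo] add [hqe,lxmf] -> 12 lines: mvlj prbuo dufe zdkh nze leea hqe lxmf yjkjr dzir mmji egp
Final line count: 12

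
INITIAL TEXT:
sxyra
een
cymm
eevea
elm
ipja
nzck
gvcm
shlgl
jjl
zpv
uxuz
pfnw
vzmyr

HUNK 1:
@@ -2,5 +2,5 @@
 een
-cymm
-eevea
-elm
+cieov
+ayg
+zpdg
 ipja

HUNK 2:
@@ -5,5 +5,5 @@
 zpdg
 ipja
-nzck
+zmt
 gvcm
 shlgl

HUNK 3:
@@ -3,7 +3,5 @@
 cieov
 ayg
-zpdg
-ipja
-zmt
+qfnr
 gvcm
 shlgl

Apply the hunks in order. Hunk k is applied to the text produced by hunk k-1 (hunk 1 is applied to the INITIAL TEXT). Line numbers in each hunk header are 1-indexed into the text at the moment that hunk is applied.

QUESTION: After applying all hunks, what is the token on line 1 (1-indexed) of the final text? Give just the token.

Hunk 1: at line 2 remove [cymm,eevea,elm] add [cieov,ayg,zpdg] -> 14 lines: sxyra een cieov ayg zpdg ipja nzck gvcm shlgl jjl zpv uxuz pfnw vzmyr
Hunk 2: at line 5 remove [nzck] add [zmt] -> 14 lines: sxyra een cieov ayg zpdg ipja zmt gvcm shlgl jjl zpv uxuz pfnw vzmyr
Hunk 3: at line 3 remove [zpdg,ipja,zmt] add [qfnr] -> 12 lines: sxyra een cieov ayg qfnr gvcm shlgl jjl zpv uxuz pfnw vzmyr
Final line 1: sxyra

Answer: sxyra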